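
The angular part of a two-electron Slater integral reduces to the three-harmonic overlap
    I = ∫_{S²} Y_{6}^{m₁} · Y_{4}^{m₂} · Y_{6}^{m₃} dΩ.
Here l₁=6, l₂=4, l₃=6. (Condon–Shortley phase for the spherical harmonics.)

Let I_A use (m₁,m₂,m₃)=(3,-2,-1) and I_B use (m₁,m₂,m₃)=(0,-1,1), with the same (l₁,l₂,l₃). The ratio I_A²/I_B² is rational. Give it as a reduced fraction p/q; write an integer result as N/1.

Shared (l₁,l₂,l₃)=(6,4,6): N and (l;000)² cancel in I_A²/I_B².
A: Δ = 4!·8!·4!/17! = 1/15315300; Racah Σ t=0..2: t=0:+1/69120 t=1:−1/51840 t=2:+1/483840 = -1/362880; ⇒ 3j(6 4 6; 3 -2 -1)² = 16/17017, sgn +1
B: Δ = 4!·8!·4!/17! = 1/15315300; Racah Σ t=0..3: t=0:+1/207360 t=1:−1/17280 t=2:+1/13824 t=3:−1/103680 = 1/103680; ⇒ 3j(6 4 6; 0 -1 1)² = 10/7293, sgn -1
I_A²/I_B² = (16/17017)/(10/7293) = 24/35

24/35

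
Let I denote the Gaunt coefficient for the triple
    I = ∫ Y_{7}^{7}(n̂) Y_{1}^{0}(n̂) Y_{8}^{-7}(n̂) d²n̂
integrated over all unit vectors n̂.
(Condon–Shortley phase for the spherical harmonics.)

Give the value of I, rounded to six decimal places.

Rules hold: Σm=0, L=16 even, 6≤8≤8.
N = 15·3·17 = 765
Δ = 0!·14!·2!/17! = 1/2040
Racah Σ t=0..0: t=0:+1/25401600 = 1/25401600
⇒ 3j(7 1 8; 0 0 0)² = 8/255, sgn +1
Racah Σ t=0..0: t=0:+1/87178291200 = 1/87178291200
⇒ 3j(7 1 8; 7 0 -7)² = 1/136, sgn -1
4πI² = N·(3j₀)²·(3jₘ)² = 3/17
I = -1·√(0.176471/4π) = -0.11850352

-0.118504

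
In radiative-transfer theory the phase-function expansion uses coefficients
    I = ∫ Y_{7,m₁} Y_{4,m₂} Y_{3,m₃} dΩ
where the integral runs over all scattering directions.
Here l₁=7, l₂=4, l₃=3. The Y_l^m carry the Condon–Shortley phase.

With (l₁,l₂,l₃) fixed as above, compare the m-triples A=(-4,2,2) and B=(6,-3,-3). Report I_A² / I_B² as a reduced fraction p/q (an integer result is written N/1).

21/26

l's match ⇒ only the (l;m) 3-j factors differ between A and B.
A: triangle coeff Δ(7,4,3) = 1/45045; Σ_t [6,6]: t=6:+1/172800 = 1/172800; (3j)²=2/65 [(7 4 3; -4 2 2)], sign=-1
B: triangle coeff Δ(7,4,3) = 1/45045; Σ_t [1,1]: t=1:−1/3628800 = -1/3628800; (3j)²=4/105 [(7 4 3; 6 -3 -3)], sign=-1
I_A²/I_B² = (2/65)/(4/105) = 21/26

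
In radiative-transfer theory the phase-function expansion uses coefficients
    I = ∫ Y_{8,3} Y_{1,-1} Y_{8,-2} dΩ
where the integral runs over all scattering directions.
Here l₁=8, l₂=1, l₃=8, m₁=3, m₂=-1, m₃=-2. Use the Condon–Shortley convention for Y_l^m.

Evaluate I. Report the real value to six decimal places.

0.000000

L=17 odd ⇒ parity kills the (l;000) factor ⇒ I = 0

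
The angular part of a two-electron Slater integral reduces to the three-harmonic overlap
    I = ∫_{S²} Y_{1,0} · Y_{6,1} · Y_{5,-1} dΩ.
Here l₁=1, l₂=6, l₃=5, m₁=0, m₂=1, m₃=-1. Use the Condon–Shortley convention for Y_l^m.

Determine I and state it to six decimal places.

Checks pass: Σm=0; 12 even; l₃=5∈[5,7].
(2·1+1)(2·6+1)(2·5+1) = 429
Δ: 2! 0! 10! / 13! → 1/858
sum: t=1:−1/14400 = -1/14400
3j²(1 6 5; 0 0 0) = Δ·Π!·Σ² = 6/143  (sign +1)
sum: t=1:−1/17280 = -1/17280
3j²(1 6 5; 0 1 -1) = Δ·Π!·Σ² = 35/858  (sign -1)
combine: 4πI² = 429·6/143·35/858 = 105/143
take √, sign -1: I = -0.24172507

-0.241725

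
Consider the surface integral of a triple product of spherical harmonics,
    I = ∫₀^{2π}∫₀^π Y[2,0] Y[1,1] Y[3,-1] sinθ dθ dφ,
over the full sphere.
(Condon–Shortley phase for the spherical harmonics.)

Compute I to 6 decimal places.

-0.202301

Rules hold: Σm=0, L=6 even, 1≤3≤3.
N = 5·3·7 = 105
Δ = 0!·4!·2!/7! = 1/105
Racah Σ t=0..0: t=0:+1/4 = 1/4
⇒ 3j(2 1 3; 0 0 0)² = 3/35, sgn -1
Racah Σ t=0..0: t=0:+1/8 = 1/8
⇒ 3j(2 1 3; 0 1 -1)² = 2/35, sgn +1
4πI² = N·(3j₀)²·(3jₘ)² = 18/35
I = -1·√(0.514286/4π) = -0.20230066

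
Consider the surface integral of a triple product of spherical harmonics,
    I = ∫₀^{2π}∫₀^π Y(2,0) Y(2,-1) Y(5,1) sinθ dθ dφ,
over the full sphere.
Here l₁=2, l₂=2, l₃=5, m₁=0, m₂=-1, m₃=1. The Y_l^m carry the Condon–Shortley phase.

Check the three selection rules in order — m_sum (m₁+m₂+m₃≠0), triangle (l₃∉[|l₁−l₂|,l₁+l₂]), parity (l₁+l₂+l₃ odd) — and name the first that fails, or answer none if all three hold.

triangle

m₁+m₂+m₃ = 0 − 1 + 1 = 0  ✓
triangle: |2−2|=0 ≤ l₃=5 ≤ 2+2=4  ✗
parity: l₁+l₂+l₃ = 9 is odd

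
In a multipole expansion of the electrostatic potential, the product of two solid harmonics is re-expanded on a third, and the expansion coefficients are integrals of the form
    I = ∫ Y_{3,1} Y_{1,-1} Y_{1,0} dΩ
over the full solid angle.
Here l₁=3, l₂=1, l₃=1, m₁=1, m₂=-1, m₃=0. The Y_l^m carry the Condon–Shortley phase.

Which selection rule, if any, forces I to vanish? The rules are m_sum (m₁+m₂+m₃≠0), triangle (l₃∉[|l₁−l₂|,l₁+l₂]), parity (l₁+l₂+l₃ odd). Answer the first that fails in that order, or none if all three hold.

triangle

m₁+m₂+m₃ = 1 − 1 + 0 = 0  ✓
triangle: |3−1|=2 ≤ l₃=1 ≤ 3+1=4  ✗
parity: l₁+l₂+l₃ = 5 is odd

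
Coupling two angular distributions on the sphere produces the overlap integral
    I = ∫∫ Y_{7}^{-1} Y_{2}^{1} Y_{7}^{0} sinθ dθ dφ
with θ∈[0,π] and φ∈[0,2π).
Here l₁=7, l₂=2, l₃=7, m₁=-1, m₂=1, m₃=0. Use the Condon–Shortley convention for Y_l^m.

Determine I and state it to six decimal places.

-0.026159

Checks pass: Σm=0; 16 even; l₃=7∈[5,9].
(2·7+1)(2·2+1)(2·7+1) = 1125
Δ: 2! 12! 2! / 17! → 1/185640
sum: t=0:+1/2419200 t=1:−1/518400 t=2:+1/2419200 = -1/907200
3j²(7 2 7; 0 0 0) = Δ·Π!·Σ² = 56/3315  (sign +1)
sum: t=1:−1/1209600 t=2:+1/1036800 = 1/7257600
3j²(7 2 7; -1 1 0) = Δ·Π!·Σ² = 1/2210  (sign -1)
combine: 4πI² = 1125·56/3315·1/2210 = 420/48841
take √, sign -1: I = -0.02615938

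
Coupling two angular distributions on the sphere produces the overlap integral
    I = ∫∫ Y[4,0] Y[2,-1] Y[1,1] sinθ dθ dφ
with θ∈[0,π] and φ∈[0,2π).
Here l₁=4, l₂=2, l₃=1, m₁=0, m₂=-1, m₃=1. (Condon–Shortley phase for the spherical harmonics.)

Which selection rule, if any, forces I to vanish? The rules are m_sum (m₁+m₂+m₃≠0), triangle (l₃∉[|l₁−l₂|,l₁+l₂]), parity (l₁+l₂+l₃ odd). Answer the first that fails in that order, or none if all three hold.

triangle

Σmᵢ = 0  ✓
l₃∈[|l₁−l₂|,l₁+l₂]=[2,6], have l₃=1  ✗
Σlᵢ = 7 ⇒ odd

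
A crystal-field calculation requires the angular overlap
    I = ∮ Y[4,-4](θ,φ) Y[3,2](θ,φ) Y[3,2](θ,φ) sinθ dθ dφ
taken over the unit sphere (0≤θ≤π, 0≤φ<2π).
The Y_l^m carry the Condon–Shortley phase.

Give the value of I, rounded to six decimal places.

0.214561

m-sum 0 ✓  L=10 even ✓  1≤3≤7 ✓
Π(2lᵢ+1) = 9×7×7 = 441
triangle coeff Δ(4,3,3) = 1/34650
Σ_t [1,3]: t=1:−1/72 t=2:+1/16 t=3:−1/72 = 5/144
(3j)²=2/77 [(4 3 3; 0 0 0)], sign=-1
Σ_t [4,4]: t=4:+1/576 = 1/576
(3j)²=5/99 [(4 3 3; -4 2 2)], sign=-1
⇒ 4πI² = 70/121
I = (+1)√(70/121/(4π)) = 0.21456131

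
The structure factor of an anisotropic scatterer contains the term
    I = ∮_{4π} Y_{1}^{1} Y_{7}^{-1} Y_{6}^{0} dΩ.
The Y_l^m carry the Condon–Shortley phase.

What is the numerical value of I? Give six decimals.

-0.185147

Checks pass: Σm=0; 14 even; l₃=6∈[6,8].
(2·1+1)(2·7+1)(2·6+1) = 585
Δ: 2! 0! 12! / 15! → 1/1365
sum: t=1:−1/518400 = -1/518400
3j²(1 7 6; 0 0 0) = Δ·Π!·Σ² = 7/195  (sign -1)
sum: t=0:+1/1036800 = 1/1036800
3j²(1 7 6; 1 -1 0) = Δ·Π!·Σ² = 4/195  (sign +1)
combine: 4πI² = 585·7/195·4/195 = 28/65
take √, sign -1: I = -0.18514731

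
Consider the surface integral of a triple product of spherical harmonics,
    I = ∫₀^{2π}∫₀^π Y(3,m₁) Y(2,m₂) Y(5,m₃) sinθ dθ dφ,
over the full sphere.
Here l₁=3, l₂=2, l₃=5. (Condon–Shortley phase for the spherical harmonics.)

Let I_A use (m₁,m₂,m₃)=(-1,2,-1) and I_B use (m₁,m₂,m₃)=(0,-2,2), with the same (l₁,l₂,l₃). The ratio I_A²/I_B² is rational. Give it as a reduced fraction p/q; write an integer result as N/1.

l's match ⇒ only the (l;m) 3-j factors differ between A and B.
A: triangle coeff Δ(3,2,5) = 1/2310; Σ_t [0,0]: t=0:+1/1152 = 1/1152; (3j)²=1/154 [(3 2 5; -1 2 -1)], sign=+1
B: triangle coeff Δ(3,2,5) = 1/2310; Σ_t [0,0]: t=0:+1/864 = 1/864; (3j)²=1/66 [(3 2 5; 0 -2 2)], sign=-1
I_A²/I_B² = (1/154)/(1/66) = 3/7

3/7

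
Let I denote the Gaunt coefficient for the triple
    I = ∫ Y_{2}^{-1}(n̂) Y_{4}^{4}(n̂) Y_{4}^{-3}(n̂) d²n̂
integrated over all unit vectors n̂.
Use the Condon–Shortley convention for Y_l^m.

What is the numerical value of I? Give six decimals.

Rules hold: Σm=0, L=10 even, 2≤4≤6.
N = 5·9·9 = 405
Δ = 2!·2!·6!/11! = 1/13860
Racah Σ t=0..2: t=0:+1/192 t=1:−1/36 t=2:+1/192 = -5/288
⇒ 3j(2 4 4; 0 0 0)² = 20/693, sgn -1
Racah Σ t=2..2: t=2:+1/1440 = 1/1440
⇒ 3j(2 4 4; -1 4 -3)² = 7/165, sgn -1
4πI² = N·(3j₀)²·(3jₘ)² = 60/121
I = +1·√(0.495868/4π) = 0.19864517

0.198645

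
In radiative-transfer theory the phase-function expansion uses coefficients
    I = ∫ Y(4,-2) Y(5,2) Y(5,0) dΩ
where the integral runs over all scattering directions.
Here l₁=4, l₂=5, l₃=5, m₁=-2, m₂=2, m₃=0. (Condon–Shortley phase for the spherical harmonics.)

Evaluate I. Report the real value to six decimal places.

-0.099440

Checks pass: Σm=0; 14 even; l₃=5∈[1,9].
(2·4+1)(2·5+1)(2·5+1) = 1089
Δ: 4! 4! 6! / 15! → 1/3153150
sum: t=0:+1/69120 t=1:−1/1728 t=2:+1/576 t=3:−1/1728 t=4:+1/69120 = 7/11520
3j²(4 5 5; 0 0 0) = Δ·Π!·Σ² = 2/143  (sign -1)
sum: t=2:+1/11520 t=3:−1/1728 t=4:+1/3456 = -7/34560
3j²(4 5 5; -2 2 0) = Δ·Π!·Σ² = 7/858  (sign +1)
combine: 4πI² = 1089·2/143·7/858 = 21/169
take √, sign -1: I = -0.09944006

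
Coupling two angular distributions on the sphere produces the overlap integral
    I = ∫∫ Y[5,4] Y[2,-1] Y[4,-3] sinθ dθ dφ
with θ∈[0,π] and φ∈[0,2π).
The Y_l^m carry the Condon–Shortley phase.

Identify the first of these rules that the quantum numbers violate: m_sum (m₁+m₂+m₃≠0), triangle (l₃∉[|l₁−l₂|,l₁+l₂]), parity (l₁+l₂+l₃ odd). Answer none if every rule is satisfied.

parity

azimuthal sum: 4 − 1 − 3 = 0  ✓
3 ≤ 4 ≤ 7 (triangle on l)  ✓
L = 5 + 2 + 4 = 11 (odd)  ✗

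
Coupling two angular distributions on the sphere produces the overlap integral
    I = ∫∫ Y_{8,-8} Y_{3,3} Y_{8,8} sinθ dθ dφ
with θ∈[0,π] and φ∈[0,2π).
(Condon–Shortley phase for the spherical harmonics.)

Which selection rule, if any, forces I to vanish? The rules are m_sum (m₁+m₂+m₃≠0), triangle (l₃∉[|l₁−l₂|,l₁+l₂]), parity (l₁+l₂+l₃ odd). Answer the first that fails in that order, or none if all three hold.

m_sum

azimuthal sum: -8 + 3 + 8 = 3  ✗
5 ≤ 8 ≤ 11 (triangle on l)
L = 8 + 3 + 8 = 19 (odd)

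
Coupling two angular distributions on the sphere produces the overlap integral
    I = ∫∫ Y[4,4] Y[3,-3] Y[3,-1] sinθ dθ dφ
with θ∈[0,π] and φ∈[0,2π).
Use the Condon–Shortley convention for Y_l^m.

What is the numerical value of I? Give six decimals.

Checks pass: Σm=0; 10 even; l₃=3∈[1,7].
(2·4+1)(2·3+1)(2·3+1) = 441
Δ: 4! 4! 2! / 11! → 1/34650
sum: t=1:−1/72 t=2:+1/16 t=3:−1/72 = 5/144
3j²(4 3 3; 0 0 0) = Δ·Π!·Σ² = 2/77  (sign -1)
sum: t=0:+1/1152 = 1/1152
3j²(4 3 3; 4 -3 -1) = Δ·Π!·Σ² = 1/33  (sign +1)
combine: 4πI² = 441·2/77·1/33 = 42/121
take √, sign -1: I = -0.16619847

-0.166198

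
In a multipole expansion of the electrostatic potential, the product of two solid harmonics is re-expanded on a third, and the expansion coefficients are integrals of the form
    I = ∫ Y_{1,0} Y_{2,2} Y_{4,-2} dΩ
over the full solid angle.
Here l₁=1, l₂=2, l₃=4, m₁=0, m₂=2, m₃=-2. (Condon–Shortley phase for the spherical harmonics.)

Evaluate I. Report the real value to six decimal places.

triangle: need 1≤l₃≤3, have 4; I=0

0.000000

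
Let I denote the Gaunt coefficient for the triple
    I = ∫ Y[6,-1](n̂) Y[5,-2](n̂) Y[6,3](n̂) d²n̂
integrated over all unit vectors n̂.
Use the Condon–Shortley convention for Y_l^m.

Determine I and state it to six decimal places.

Σlᵢ=17 odd — θ-integrand is odd under cosθ→−cosθ; I=0

0.000000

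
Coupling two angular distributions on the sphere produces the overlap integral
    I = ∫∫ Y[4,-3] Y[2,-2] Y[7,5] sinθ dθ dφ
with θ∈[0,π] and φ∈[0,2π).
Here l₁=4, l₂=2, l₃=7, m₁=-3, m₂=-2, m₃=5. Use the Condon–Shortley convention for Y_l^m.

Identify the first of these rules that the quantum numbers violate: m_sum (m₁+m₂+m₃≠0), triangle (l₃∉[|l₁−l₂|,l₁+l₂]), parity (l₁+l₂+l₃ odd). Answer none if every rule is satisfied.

m₁+m₂+m₃ = -3 − 2 + 5 = 0  ✓
triangle: |4−2|=2 ≤ l₃=7 ≤ 4+2=6  ✗
parity: l₁+l₂+l₃ = 13 is odd

triangle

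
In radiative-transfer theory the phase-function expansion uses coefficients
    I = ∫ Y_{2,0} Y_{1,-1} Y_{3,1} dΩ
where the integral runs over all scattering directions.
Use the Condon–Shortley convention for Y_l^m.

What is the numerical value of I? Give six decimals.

-0.202301

Checks pass: Σm=0; 6 even; l₃=3∈[1,3].
(2·2+1)(2·1+1)(2·3+1) = 105
Δ: 0! 4! 2! / 7! → 1/105
sum: t=0:+1/4 = 1/4
3j²(2 1 3; 0 0 0) = Δ·Π!·Σ² = 3/35  (sign -1)
sum: t=0:+1/8 = 1/8
3j²(2 1 3; 0 -1 1) = Δ·Π!·Σ² = 2/35  (sign +1)
combine: 4πI² = 105·3/35·2/35 = 18/35
take √, sign -1: I = -0.20230066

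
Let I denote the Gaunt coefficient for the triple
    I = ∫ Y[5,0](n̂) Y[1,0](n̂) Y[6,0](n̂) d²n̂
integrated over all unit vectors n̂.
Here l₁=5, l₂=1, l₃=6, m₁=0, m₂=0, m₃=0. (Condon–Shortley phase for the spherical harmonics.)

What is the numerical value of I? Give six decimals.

m-sum 0 ✓  L=12 even ✓  4≤6≤6 ✓
Π(2lᵢ+1) = 11×3×13 = 429
triangle coeff Δ(5,1,6) = 1/858
Σ_t [0,0]: t=0:+1/14400 = 1/14400
(3j)²=6/143 [(5 1 6; 0 0 0)], sign=+1
(m-triple is (0,0,0) — same symbol as above.)
⇒ 4πI² = 108/143
I = (+1)√(108/143/(4π)) = 0.24515397

0.245154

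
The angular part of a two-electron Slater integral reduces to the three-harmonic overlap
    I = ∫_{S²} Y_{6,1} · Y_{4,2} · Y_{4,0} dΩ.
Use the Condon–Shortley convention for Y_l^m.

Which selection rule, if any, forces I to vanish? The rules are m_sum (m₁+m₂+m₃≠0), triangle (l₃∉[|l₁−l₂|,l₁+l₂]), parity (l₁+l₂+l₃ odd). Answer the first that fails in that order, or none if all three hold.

m_sum

azimuthal sum: 1 + 2 + 0 = 3  ✗
2 ≤ 4 ≤ 10 (triangle on l)
L = 6 + 4 + 4 = 14 (even)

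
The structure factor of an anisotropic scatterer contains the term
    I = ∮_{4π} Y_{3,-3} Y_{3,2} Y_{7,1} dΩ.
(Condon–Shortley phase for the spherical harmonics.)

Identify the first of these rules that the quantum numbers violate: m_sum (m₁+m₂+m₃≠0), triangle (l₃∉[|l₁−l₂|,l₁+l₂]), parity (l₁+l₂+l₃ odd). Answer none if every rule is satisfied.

triangle

azimuthal sum: -3 + 2 + 1 = 0  ✓
0 ≤ 7 ≤ 6 (triangle on l)  ✗
L = 3 + 3 + 7 = 13 (odd)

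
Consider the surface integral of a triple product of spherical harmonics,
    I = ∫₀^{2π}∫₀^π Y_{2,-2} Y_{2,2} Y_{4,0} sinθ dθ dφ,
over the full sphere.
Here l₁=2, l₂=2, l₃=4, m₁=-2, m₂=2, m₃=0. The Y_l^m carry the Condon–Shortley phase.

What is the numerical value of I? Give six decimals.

m-sum 0 ✓  L=8 even ✓  0≤4≤4 ✓
Π(2lᵢ+1) = 5×5×9 = 225
triangle coeff Δ(2,2,4) = 1/630
Σ_t [0,0]: t=0:+1/16 = 1/16
(3j)²=2/35 [(2 2 4; 0 0 0)], sign=+1
Σ_t [0,0]: t=0:+1/576 = 1/576
(3j)²=1/630 [(2 2 4; -2 2 0)], sign=+1
⇒ 4πI² = 1/49
I = (+1)√(1/49/(4π)) = 0.04029926

0.040299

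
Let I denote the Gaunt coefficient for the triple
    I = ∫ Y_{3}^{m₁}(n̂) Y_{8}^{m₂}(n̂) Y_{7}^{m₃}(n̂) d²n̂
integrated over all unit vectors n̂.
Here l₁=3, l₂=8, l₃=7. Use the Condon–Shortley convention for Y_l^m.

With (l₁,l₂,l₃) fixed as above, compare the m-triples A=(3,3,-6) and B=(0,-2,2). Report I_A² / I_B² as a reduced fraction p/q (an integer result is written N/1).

Shared (l₁,l₂,l₃)=(3,8,7): N and (l;000)² cancel in I_A²/I_B².
A: Δ = 4!·2!·12!/19! = 1/5290740; Racah Σ t=0..0: t=0:+1/1916006400 = 1/1916006400; ⇒ 3j(3 8 7; 3 3 -6)² = 5/4522, sgn -1
B: Δ = 4!·2!·12!/19! = 1/5290740; Racah Σ t=1..3: t=1:−1/7257600 t=2:+1/3870720 t=3:−1/26127360 = 43/522547200; ⇒ 3j(3 8 7; 0 -2 2)² = 1849/352716, sgn -1
I_A²/I_B² = (5/4522)/(1849/352716) = 390/1849

390/1849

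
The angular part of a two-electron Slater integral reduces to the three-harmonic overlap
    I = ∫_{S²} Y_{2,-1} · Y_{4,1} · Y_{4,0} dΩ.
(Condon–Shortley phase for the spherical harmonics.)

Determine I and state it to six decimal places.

-0.044869

Checks pass: Σm=0; 10 even; l₃=4∈[2,6].
(2·2+1)(2·4+1)(2·4+1) = 405
Δ: 2! 2! 6! / 11! → 1/13860
sum: t=0:+1/192 t=1:−1/36 t=2:+1/192 = -5/288
3j²(2 4 4; 0 0 0) = Δ·Π!·Σ² = 20/693  (sign -1)
sum: t=1:−1/96 t=2:+1/72 = 1/288
3j²(2 4 4; -1 1 0) = Δ·Π!·Σ² = 1/462  (sign +1)
combine: 4πI² = 405·20/693·1/462 = 150/5929
take √, sign -1: I = -0.04486937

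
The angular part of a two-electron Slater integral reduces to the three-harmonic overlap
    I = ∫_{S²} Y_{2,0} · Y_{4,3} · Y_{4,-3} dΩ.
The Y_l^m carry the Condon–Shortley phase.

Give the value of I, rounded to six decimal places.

0.057344

Checks pass: Σm=0; 10 even; l₃=4∈[2,6].
(2·2+1)(2·4+1)(2·4+1) = 405
Δ: 2! 2! 6! / 11! → 1/13860
sum: t=0:+1/192 t=1:−1/36 t=2:+1/192 = -5/288
3j²(2 4 4; 0 0 0) = Δ·Π!·Σ² = 20/693  (sign -1)
sum: t=1:−1/720 t=2:+1/480 = 1/1440
3j²(2 4 4; 0 3 -3) = Δ·Π!·Σ² = 7/1980  (sign -1)
combine: 4πI² = 405·20/693·7/1980 = 5/121
take √, sign +1: I = 0.05734392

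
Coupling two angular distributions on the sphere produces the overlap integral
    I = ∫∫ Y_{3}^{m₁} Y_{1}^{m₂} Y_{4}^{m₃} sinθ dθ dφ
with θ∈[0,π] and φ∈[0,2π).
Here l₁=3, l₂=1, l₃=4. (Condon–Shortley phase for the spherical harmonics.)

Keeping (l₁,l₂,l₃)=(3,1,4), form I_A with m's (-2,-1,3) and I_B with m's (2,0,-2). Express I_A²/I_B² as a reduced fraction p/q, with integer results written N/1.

7/4

Same 3,1,4: normalisation and zero-m 3j drop out of the ratio.
A: Δ: 0! 6! 2! / 9! → 1/252; sum: t=0:+1/240 = 1/240; 3j²(3 1 4; -2 -1 3) = Δ·Π!·Σ² = 1/12  (sign -1)
B: Δ: 0! 6! 2! / 9! → 1/252; sum: t=0:+1/120 = 1/120; 3j²(3 1 4; 2 0 -2) = Δ·Π!·Σ² = 1/21  (sign +1)
I_A²/I_B² = (1/12)/(1/21) = 7/4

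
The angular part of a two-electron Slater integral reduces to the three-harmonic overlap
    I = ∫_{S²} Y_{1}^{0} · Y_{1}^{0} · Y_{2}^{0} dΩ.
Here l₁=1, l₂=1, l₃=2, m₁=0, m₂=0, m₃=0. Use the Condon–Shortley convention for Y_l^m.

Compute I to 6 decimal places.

0.252313

m-sum 0 ✓  L=4 even ✓  0≤2≤2 ✓
Π(2lᵢ+1) = 3×3×5 = 45
triangle coeff Δ(1,1,2) = 1/30
Σ_t [0,0]: t=0:+1/1 = 1/1
(3j)²=2/15 [(1 1 2; 0 0 0)], sign=+1
(m-triple is (0,0,0) — same symbol as above.)
⇒ 4πI² = 4/5
I = (+1)√(4/5/(4π)) = 0.25231325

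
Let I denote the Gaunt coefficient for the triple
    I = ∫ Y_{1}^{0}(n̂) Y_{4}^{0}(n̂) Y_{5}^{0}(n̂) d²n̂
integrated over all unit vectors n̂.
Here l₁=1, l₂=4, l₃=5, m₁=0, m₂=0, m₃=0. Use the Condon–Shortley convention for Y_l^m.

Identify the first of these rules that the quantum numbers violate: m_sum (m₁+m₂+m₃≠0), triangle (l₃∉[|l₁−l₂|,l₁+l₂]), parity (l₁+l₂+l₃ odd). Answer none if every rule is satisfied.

m₁+m₂+m₃ = 0 + 0 + 0 = 0  ✓
triangle: |1−4|=3 ≤ l₃=5 ≤ 1+4=5  ✓
parity: l₁+l₂+l₃ = 10 is even  ✓

none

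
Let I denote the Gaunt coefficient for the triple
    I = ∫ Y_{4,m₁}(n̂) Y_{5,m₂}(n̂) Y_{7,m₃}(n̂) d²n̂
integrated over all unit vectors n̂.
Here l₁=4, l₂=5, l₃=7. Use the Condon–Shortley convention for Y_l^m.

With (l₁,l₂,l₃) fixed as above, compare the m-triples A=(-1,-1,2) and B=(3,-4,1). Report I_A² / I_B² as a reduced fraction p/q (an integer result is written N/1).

1250/529

Same 4,5,7: normalisation and zero-m 3j drop out of the ratio.
A: Δ: 2! 6! 8! / 17! → 1/6126120; sum: t=0:+1/138240 t=1:−1/34560 t=2:+1/103680 = -1/82944; 3j²(4 5 7; -1 -1 2) = Δ·Π!·Σ² = 125/9724  (sign +1)
B: Δ: 2! 6! 8! / 17! → 1/6126120; sum: t=0:+1/1209600 t=1:−1/29030400 = 23/29030400; 3j²(4 5 7; 3 -4 1) = Δ·Π!·Σ² = 529/97240  (sign +1)
I_A²/I_B² = (125/9724)/(529/97240) = 1250/529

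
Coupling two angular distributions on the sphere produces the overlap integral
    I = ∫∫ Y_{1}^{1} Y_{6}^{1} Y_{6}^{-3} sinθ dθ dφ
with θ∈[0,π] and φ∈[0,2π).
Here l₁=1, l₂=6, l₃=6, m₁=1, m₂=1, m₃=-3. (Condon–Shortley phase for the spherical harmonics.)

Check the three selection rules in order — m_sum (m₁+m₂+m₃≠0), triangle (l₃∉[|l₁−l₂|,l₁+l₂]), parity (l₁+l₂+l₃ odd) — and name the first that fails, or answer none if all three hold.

m₁+m₂+m₃ = 1 + 1 − 3 = -1  ✗
triangle: |1−6|=5 ≤ l₃=6 ≤ 1+6=7
parity: l₁+l₂+l₃ = 13 is odd

m_sum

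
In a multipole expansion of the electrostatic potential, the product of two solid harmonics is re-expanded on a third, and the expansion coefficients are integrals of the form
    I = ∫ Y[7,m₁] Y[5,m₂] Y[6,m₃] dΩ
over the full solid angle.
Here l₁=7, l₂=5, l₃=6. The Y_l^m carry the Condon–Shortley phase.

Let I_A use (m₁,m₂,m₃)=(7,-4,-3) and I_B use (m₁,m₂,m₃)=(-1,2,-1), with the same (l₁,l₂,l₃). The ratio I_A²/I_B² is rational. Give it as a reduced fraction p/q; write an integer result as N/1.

2574/1715

l's match ⇒ only the (l;m) 3-j factors differ between A and B.
A: triangle coeff Δ(7,5,6) = 1/174594420; Σ_t [0,0]: t=0:+1/174182400 = 1/174182400; (3j)²=21/1615 [(7 5 6; 7 -4 -3)], sign=-1
B: triangle coeff Δ(7,5,6) = 1/174594420; Σ_t [3,6]: t=3:−1/622080 t=4:+1/165888 t=5:−1/345600 t=6:+1/6220800 = 7/4147200; (3j)²=2401/277134 [(7 5 6; -1 2 -1)], sign=-1
I_A²/I_B² = (21/1615)/(2401/277134) = 2574/1715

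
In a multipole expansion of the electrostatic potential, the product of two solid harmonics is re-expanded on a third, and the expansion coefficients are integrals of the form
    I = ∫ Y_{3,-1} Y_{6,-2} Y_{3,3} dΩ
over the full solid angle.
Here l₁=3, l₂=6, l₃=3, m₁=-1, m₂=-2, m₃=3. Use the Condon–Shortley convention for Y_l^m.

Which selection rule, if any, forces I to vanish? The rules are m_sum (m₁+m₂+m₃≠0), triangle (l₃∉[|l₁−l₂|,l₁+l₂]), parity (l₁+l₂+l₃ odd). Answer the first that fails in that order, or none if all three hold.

azimuthal sum: -1 − 2 + 3 = 0  ✓
3 ≤ 3 ≤ 9 (triangle on l)  ✓
L = 3 + 6 + 3 = 12 (even)  ✓

none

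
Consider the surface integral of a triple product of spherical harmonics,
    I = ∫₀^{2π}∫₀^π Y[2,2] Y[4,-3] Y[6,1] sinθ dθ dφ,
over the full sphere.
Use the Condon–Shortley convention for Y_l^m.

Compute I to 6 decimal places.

-0.035563

Checks pass: Σm=0; 12 even; l₃=6∈[2,6].
(2·2+1)(2·4+1)(2·6+1) = 585
Δ: 0! 4! 8! / 13! → 1/6435
sum: t=0:+1/2304 = 1/2304
3j²(2 4 6; 0 0 0) = Δ·Π!·Σ² = 5/143  (sign +1)
sum: t=0:+1/120960 = 1/120960
3j²(2 4 6; 2 -3 1) = Δ·Π!·Σ² = 1/1287  (sign -1)
combine: 4πI² = 585·5/143·1/1287 = 25/1573
take √, sign -1: I = -0.03556319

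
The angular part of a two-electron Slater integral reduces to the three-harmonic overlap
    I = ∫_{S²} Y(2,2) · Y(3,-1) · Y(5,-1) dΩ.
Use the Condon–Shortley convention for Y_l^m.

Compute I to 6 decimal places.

Rules hold: Σm=0, L=10 even, 1≤5≤5.
N = 5·7·11 = 385
Δ = 0!·4!·6!/11! = 1/2310
Racah Σ t=0..0: t=0:+1/144 = 1/144
⇒ 3j(2 3 5; 0 0 0)² = 10/231, sgn -1
Racah Σ t=0..0: t=0:+1/1152 = 1/1152
⇒ 3j(2 3 5; 2 -1 -1)² = 1/154, sgn +1
4πI² = N·(3j₀)²·(3jₘ)² = 25/231
I = -1·√(0.108225/4π) = -0.09280237

-0.092802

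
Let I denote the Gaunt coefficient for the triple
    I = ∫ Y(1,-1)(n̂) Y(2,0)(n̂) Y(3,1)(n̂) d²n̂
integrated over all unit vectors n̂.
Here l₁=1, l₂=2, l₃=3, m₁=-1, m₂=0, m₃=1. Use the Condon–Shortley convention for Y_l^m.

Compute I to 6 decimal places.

Rules hold: Σm=0, L=6 even, 1≤3≤3.
N = 3·5·7 = 105
Δ = 0!·2!·4!/7! = 1/105
Racah Σ t=0..0: t=0:+1/4 = 1/4
⇒ 3j(1 2 3; 0 0 0)² = 3/35, sgn -1
Racah Σ t=0..0: t=0:+1/8 = 1/8
⇒ 3j(1 2 3; -1 0 1)² = 2/35, sgn +1
4πI² = N·(3j₀)²·(3jₘ)² = 18/35
I = -1·√(0.514286/4π) = -0.20230066

-0.202301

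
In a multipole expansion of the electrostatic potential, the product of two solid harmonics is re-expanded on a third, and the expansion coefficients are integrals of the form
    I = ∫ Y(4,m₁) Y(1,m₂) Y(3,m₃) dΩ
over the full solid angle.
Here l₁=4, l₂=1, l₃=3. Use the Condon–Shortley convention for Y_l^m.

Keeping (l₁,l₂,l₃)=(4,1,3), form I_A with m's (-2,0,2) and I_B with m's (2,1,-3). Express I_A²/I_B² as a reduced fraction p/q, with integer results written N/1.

12/1

l's match ⇒ only the (l;m) 3-j factors differ between A and B.
A: triangle coeff Δ(4,1,3) = 1/252; Σ_t [1,1]: t=1:−1/120 = -1/120; (3j)²=1/21 [(4 1 3; -2 0 2)], sign=+1
B: triangle coeff Δ(4,1,3) = 1/252; Σ_t [2,2]: t=2:+1/1440 = 1/1440; (3j)²=1/252 [(4 1 3; 2 1 -3)], sign=+1
I_A²/I_B² = (1/21)/(1/252) = 12/1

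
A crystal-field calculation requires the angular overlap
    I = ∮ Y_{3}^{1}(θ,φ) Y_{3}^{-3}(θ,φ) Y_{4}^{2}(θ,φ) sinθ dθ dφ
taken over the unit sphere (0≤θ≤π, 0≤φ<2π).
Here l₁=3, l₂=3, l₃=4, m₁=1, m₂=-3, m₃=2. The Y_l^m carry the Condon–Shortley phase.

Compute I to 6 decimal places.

-0.188451

Checks pass: Σm=0; 10 even; l₃=4∈[0,6].
(2·3+1)(2·3+1)(2·4+1) = 441
Δ: 2! 4! 4! / 11! → 1/34650
sum: t=0:+1/72 t=1:−1/16 t=2:+1/72 = -5/144
3j²(3 3 4; 0 0 0) = Δ·Π!·Σ² = 2/77  (sign -1)
sum: t=0:+1/192 = 1/192
3j²(3 3 4; 1 -3 2) = Δ·Π!·Σ² = 3/77  (sign +1)
combine: 4πI² = 441·2/77·3/77 = 54/121
take √, sign -1: I = -0.18845135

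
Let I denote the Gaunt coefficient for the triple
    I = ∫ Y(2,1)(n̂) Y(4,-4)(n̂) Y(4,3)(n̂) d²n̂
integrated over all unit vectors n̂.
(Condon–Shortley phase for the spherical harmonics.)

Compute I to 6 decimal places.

0.198645

Rules hold: Σm=0, L=10 even, 2≤4≤6.
N = 5·9·9 = 405
Δ = 2!·2!·6!/11! = 1/13860
Racah Σ t=0..2: t=0:+1/192 t=1:−1/36 t=2:+1/192 = -5/288
⇒ 3j(2 4 4; 0 0 0)² = 20/693, sgn -1
Racah Σ t=0..0: t=0:+1/1440 = 1/1440
⇒ 3j(2 4 4; 1 -4 3)² = 7/165, sgn -1
4πI² = N·(3j₀)²·(3jₘ)² = 60/121
I = +1·√(0.495868/4π) = 0.19864517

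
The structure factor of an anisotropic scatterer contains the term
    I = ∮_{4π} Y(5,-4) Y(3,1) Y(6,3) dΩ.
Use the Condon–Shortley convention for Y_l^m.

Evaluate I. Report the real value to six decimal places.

0.176531

m-sum 0 ✓  L=14 even ✓  2≤6≤8 ✓
Π(2lᵢ+1) = 11×7×13 = 1001
triangle coeff Δ(5,3,6) = 1/675675
Σ_t [0,2]: t=0:+1/8640 t=1:−1/2304 t=2:+1/8640 = -7/34560
(3j)²=7/429 [(5 3 6; 0 0 0)], sign=-1
Σ_t [1,2]: t=1:−1/241920 t=2:+1/40320 = 1/48384
(3j)²=24/1001 [(5 3 6; -4 1 3)], sign=-1
⇒ 4πI² = 56/143
I = (+1)√(56/143/(4π)) = 0.17653103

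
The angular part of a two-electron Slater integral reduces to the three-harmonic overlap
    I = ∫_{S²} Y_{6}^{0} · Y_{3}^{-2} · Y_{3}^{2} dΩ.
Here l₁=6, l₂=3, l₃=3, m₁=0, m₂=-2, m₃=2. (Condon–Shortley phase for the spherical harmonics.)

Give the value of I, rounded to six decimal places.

0.071126

Checks pass: Σm=0; 12 even; l₃=3∈[3,9].
(2·6+1)(2·3+1)(2·3+1) = 637
Δ: 6! 6! 0! / 13! → 1/12012
sum: t=3:−1/1296 = -1/1296
3j²(6 3 3; 0 0 0) = Δ·Π!·Σ² = 100/3003  (sign +1)
sum: t=1:−1/14400 = -1/14400
3j²(6 3 3; 0 -2 2) = Δ·Π!·Σ² = 3/1001  (sign +1)
combine: 4πI² = 637·100/3003·3/1001 = 100/1573
take √, sign +1: I = 0.07112638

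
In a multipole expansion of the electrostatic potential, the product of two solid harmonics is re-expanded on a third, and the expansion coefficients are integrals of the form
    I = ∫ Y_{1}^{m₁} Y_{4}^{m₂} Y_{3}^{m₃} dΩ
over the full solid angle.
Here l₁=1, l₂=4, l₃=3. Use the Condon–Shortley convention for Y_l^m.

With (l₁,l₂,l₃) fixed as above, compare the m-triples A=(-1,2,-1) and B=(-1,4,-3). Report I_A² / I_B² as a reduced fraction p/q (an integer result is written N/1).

15/28

Shared (l₁,l₂,l₃)=(1,4,3): N and (l;000)² cancel in I_A²/I_B².
A: Δ = 2!·0!·6!/9! = 1/252; Racah Σ t=2..2: t=2:+1/96 = 1/96; ⇒ 3j(1 4 3; -1 2 -1)² = 5/84, sgn +1
B: Δ = 2!·0!·6!/9! = 1/252; Racah Σ t=2..2: t=2:+1/1440 = 1/1440; ⇒ 3j(1 4 3; -1 4 -3)² = 1/9, sgn +1
I_A²/I_B² = (5/84)/(1/9) = 15/28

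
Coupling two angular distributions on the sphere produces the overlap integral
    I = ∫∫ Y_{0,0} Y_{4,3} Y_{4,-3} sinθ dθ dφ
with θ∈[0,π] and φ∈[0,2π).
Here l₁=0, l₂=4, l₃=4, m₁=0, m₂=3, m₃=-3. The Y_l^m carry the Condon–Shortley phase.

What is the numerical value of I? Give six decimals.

m-sum 0 ✓  L=8 even ✓  4≤4≤4 ✓
Π(2lᵢ+1) = 1×9×9 = 81
triangle coeff Δ(0,4,4) = 1/9
Σ_t [0,0]: t=0:+1/576 = 1/576
(3j)²=1/9 [(0 4 4; 0 0 0)], sign=+1
Σ_t [0,0]: t=0:+1/5040 = 1/5040
(3j)²=1/9 [(0 4 4; 0 3 -3)], sign=-1
⇒ 4πI² = 1/1
I = (-1)√(1/1/(4π)) = -0.28209479

-0.282095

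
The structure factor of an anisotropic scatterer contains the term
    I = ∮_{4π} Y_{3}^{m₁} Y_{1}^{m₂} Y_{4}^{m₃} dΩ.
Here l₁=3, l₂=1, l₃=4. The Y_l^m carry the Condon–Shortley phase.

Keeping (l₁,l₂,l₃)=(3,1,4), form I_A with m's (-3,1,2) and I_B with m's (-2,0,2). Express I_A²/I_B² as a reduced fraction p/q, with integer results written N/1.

1/12

Shared (l₁,l₂,l₃)=(3,1,4): N and (l;000)² cancel in I_A²/I_B².
A: Δ = 0!·6!·2!/9! = 1/252; Racah Σ t=0..0: t=0:+1/1440 = 1/1440; ⇒ 3j(3 1 4; -3 1 2)² = 1/252, sgn +1
B: Δ = 0!·6!·2!/9! = 1/252; Racah Σ t=0..0: t=0:+1/120 = 1/120; ⇒ 3j(3 1 4; -2 0 2)² = 1/21, sgn +1
I_A²/I_B² = (1/252)/(1/21) = 1/12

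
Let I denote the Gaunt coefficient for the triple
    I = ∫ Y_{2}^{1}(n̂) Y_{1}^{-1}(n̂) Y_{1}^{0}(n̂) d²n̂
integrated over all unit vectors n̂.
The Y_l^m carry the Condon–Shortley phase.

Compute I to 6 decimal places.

-0.218510

Checks pass: Σm=0; 4 even; l₃=1∈[1,3].
(2·2+1)(2·1+1)(2·1+1) = 45
Δ: 2! 2! 0! / 5! → 1/30
sum: t=1:−1/1 = -1/1
3j²(2 1 1; 0 0 0) = Δ·Π!·Σ² = 2/15  (sign +1)
sum: t=0:+1/2 = 1/2
3j²(2 1 1; 1 -1 0) = Δ·Π!·Σ² = 1/10  (sign -1)
combine: 4πI² = 45·2/15·1/10 = 3/5
take √, sign -1: I = -0.21850969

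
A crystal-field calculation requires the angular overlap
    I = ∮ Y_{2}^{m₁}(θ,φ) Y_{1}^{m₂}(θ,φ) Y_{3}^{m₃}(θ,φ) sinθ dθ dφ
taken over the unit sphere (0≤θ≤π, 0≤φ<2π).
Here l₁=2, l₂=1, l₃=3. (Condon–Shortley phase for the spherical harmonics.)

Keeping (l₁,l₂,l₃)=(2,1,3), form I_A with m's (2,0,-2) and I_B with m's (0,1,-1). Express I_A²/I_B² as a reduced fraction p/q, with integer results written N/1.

l's match ⇒ only the (l;m) 3-j factors differ between A and B.
A: triangle coeff Δ(2,1,3) = 1/105; Σ_t [0,0]: t=0:+1/24 = 1/24; (3j)²=1/21 [(2 1 3; 2 0 -2)], sign=-1
B: triangle coeff Δ(2,1,3) = 1/105; Σ_t [0,0]: t=0:+1/8 = 1/8; (3j)²=2/35 [(2 1 3; 0 1 -1)], sign=+1
I_A²/I_B² = (1/21)/(2/35) = 5/6

5/6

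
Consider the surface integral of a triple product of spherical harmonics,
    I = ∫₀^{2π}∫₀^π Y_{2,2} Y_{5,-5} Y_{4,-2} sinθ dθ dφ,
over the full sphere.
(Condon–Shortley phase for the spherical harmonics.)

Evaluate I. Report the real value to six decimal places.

Σmᵢ = -5 ≠ 0, so the φ-integral vanishes; I = 0

0.000000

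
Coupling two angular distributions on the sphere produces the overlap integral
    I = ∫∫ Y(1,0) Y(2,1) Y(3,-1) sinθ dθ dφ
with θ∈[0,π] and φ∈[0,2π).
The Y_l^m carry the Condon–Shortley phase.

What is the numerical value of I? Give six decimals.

-0.233597

Rules hold: Σm=0, L=6 even, 1≤3≤3.
N = 3·5·7 = 105
Δ = 0!·2!·4!/7! = 1/105
Racah Σ t=0..0: t=0:+1/4 = 1/4
⇒ 3j(1 2 3; 0 0 0)² = 3/35, sgn -1
Racah Σ t=0..0: t=0:+1/6 = 1/6
⇒ 3j(1 2 3; 0 1 -1)² = 8/105, sgn +1
4πI² = N·(3j₀)²·(3jₘ)² = 24/35
I = -1·√(0.685714/4π) = -0.23359668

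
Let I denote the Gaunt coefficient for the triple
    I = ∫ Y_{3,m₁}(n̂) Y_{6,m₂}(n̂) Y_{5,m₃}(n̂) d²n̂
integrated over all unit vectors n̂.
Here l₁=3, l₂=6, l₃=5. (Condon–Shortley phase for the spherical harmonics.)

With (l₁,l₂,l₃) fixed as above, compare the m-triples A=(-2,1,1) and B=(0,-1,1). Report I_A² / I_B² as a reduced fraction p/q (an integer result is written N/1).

l's match ⇒ only the (l;m) 3-j factors differ between A and B.
A: triangle coeff Δ(3,6,5) = 1/675675; Σ_t [3,4]: t=3:−1/6912 t=4:+1/17280 = -1/11520; (3j)²=2/143 [(3 6 5; -2 1 1)], sign=-1
B: triangle coeff Δ(3,6,5) = 1/675675; Σ_t [1,3]: t=1:−1/6912 t=2:+1/2880 t=3:−1/17280 = 1/6912; (3j)²=5/429 [(3 6 5; 0 -1 1)], sign=+1
I_A²/I_B² = (2/143)/(5/429) = 6/5

6/5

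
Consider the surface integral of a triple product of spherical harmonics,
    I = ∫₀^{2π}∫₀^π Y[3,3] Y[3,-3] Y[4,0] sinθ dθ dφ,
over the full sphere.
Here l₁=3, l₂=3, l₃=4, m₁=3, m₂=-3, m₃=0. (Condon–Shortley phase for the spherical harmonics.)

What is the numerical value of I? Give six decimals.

-0.076935

Rules hold: Σm=0, L=10 even, 0≤4≤6.
N = 7·7·9 = 441
Δ = 2!·4!·4!/11! = 1/34650
Racah Σ t=0..2: t=0:+1/72 t=1:−1/16 t=2:+1/72 = -5/144
⇒ 3j(3 3 4; 0 0 0)² = 2/77, sgn -1
Racah Σ t=0..0: t=0:+1/1152 = 1/1152
⇒ 3j(3 3 4; 3 -3 0)² = 1/154, sgn +1
4πI² = N·(3j₀)²·(3jₘ)² = 9/121
I = -1·√(0.0743802/4π) = -0.07693494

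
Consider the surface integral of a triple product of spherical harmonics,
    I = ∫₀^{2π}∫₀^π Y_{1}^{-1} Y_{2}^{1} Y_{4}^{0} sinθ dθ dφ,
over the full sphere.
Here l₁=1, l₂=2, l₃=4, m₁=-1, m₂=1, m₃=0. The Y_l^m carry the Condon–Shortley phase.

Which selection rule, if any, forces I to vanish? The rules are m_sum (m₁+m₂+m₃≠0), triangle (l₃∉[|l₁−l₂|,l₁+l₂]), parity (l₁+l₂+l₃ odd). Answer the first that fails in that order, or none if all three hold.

azimuthal sum: -1 + 1 + 0 = 0  ✓
1 ≤ 4 ≤ 3 (triangle on l)  ✗
L = 1 + 2 + 4 = 7 (odd)

triangle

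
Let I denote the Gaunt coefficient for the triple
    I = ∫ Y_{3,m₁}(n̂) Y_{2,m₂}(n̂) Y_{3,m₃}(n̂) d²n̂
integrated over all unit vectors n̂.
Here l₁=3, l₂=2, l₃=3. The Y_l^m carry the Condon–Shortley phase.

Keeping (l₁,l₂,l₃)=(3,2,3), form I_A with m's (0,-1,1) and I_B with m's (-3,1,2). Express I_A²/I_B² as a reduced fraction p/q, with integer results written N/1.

l's match ⇒ only the (l;m) 3-j factors differ between A and B.
A: triangle coeff Δ(3,2,3) = 1/3780; Σ_t [0,1]: t=0:+1/12 t=1:−1/8 = -1/24; (3j)²=1/210 [(3 2 3; 0 -1 1)], sign=-1
B: triangle coeff Δ(3,2,3) = 1/3780; Σ_t [2,2]: t=2:+1/48 = 1/48; (3j)²=5/84 [(3 2 3; -3 1 2)], sign=-1
I_A²/I_B² = (1/210)/(5/84) = 2/25

2/25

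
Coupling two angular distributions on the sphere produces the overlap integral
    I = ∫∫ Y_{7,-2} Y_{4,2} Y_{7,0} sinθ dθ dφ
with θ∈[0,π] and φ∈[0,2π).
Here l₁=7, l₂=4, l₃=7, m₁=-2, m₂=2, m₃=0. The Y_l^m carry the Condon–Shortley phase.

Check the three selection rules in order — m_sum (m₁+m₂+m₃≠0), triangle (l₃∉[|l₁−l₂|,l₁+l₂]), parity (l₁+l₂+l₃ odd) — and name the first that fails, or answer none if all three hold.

Σmᵢ = 0  ✓
l₃∈[|l₁−l₂|,l₁+l₂]=[3,11], have l₃=7  ✓
Σlᵢ = 18 ⇒ even  ✓

none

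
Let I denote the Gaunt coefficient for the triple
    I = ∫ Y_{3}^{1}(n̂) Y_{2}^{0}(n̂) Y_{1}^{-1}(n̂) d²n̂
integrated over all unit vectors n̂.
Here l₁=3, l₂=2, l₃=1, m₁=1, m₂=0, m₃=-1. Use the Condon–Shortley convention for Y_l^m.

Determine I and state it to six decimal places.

m-sum 0 ✓  L=6 even ✓  1≤1≤5 ✓
Π(2lᵢ+1) = 7×5×3 = 105
triangle coeff Δ(3,2,1) = 1/105
Σ_t [2,2]: t=2:+1/4 = 1/4
(3j)²=3/35 [(3 2 1; 0 0 0)], sign=-1
Σ_t [2,2]: t=2:+1/8 = 1/8
(3j)²=2/35 [(3 2 1; 1 0 -1)], sign=+1
⇒ 4πI² = 18/35
I = (-1)√(18/35/(4π)) = -0.20230066

-0.202301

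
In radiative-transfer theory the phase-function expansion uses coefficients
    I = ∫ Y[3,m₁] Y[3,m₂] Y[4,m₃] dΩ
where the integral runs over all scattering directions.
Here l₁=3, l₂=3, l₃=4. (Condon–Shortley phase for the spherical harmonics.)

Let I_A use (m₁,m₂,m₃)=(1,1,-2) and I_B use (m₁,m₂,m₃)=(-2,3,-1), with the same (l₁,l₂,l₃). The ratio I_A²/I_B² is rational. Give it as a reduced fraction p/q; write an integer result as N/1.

l's match ⇒ only the (l;m) 3-j factors differ between A and B.
A: triangle coeff Δ(3,3,4) = 1/34650; Σ_t [0,2]: t=0:+1/192 t=1:−1/36 t=2:+1/192 = -5/288; (3j)²=20/693 [(3 3 4; 1 1 -2)], sign=-1
B: triangle coeff Δ(3,3,4) = 1/34650; Σ_t [2,2]: t=2:+1/288 = 1/288; (3j)²=5/231 [(3 3 4; -2 3 -1)], sign=-1
I_A²/I_B² = (20/693)/(5/231) = 4/3

4/3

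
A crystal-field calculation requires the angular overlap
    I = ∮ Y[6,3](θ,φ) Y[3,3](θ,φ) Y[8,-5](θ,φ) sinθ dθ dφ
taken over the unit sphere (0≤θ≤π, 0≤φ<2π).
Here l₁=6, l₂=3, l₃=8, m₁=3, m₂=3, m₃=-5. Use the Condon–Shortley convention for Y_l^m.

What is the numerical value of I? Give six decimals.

m-sum = 3 + 3 − 5 = 1 ≠ 0 ⇒ I = 0

0.000000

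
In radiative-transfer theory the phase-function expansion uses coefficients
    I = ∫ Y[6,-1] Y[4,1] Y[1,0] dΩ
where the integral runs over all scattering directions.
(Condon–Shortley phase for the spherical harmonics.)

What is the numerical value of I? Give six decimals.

triangle: need 2≤l₃≤10, have 1; I=0

0.000000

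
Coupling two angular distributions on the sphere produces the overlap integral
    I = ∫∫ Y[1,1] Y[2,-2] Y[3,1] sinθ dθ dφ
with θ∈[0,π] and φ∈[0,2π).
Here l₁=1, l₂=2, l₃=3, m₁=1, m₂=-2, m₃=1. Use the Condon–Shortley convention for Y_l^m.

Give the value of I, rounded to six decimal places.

-0.082589

m-sum 0 ✓  L=6 even ✓  1≤3≤3 ✓
Π(2lᵢ+1) = 3×5×7 = 105
triangle coeff Δ(1,2,3) = 1/105
Σ_t [0,0]: t=0:+1/4 = 1/4
(3j)²=3/35 [(1 2 3; 0 0 0)], sign=-1
Σ_t [0,0]: t=0:+1/48 = 1/48
(3j)²=1/105 [(1 2 3; 1 -2 1)], sign=+1
⇒ 4πI² = 3/35
I = (-1)√(3/35/(4π)) = -0.08258890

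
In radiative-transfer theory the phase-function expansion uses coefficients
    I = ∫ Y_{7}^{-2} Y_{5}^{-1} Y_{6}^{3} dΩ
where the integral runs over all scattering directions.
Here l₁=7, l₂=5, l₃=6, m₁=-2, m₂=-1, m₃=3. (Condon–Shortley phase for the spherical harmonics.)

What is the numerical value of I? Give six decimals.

-0.121943

Rules hold: Σm=0, L=18 even, 2≤6≤12.
N = 15·11·13 = 2145
Δ = 6!·8!·4!/19! = 1/174594420
Racah Σ t=1..5: t=1:−1/4147200 t=2:+1/207360 t=3:−1/82944 t=4:+1/207360 t=5:−1/4147200 = -1/345600
⇒ 3j(7 5 6; 0 0 0)² = 420/46189, sgn -1
Racah Σ t=1..4: t=1:−1/29030400 t=2:+1/967680 t=3:−1/311040 t=4:+1/829440 = -11/10886400
⇒ 3j(7 5 6; -2 -1 3)² = 1408/146965, sgn +1
4πI² = N·(3j₀)²·(3jₘ)² = 253440/1356277
I = -1·√(0.186864/4π) = -0.12194344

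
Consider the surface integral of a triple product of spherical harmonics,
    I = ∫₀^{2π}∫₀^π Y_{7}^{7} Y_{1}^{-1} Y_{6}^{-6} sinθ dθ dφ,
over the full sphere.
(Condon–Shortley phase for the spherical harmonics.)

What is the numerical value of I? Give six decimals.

-0.333779

Rules hold: Σm=0, L=14 even, 6≤6≤8.
N = 15·3·13 = 585
Δ = 2!·12!·0!/15! = 1/1365
Racah Σ t=1..1: t=1:−1/518400 = -1/518400
⇒ 3j(7 1 6; 0 0 0)² = 7/195, sgn -1
Racah Σ t=0..0: t=0:+1/958003200 = 1/958003200
⇒ 3j(7 1 6; 7 -1 -6)² = 1/15, sgn +1
4πI² = N·(3j₀)²·(3jₘ)² = 7/5
I = -1·√(1.4/4π) = -0.33377906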